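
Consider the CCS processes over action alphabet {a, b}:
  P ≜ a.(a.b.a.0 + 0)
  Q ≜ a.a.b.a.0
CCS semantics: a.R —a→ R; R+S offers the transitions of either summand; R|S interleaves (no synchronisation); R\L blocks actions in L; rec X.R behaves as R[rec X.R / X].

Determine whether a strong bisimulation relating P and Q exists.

P's transition system — 5 states:
  p0 = a.(a.b.a.0 + 0) ⊢ -a-> p1
  p1 = a.b.a.0 + 0 ⊢ -a-> p2
  p2 = b.a.0 ⊢ -b-> p3
  p3 = a.0 ⊢ -a-> p4
  p4 = 0 ⊢ (no moves)
Q's transition system — 5 states:
  q0 = a.a.b.a.0 ⊢ -a-> q1
  q1 = a.b.a.0 ⊢ -a-> q2
  q2 = b.a.0 ⊢ -b-> q3
  q3 = a.0 ⊢ -a-> q4
  q4 = 0 ⊢ (no moves)
Bisimilarity quotient blocks:
  B0 = {p0, q0}
  B1 = {p1, q1}
  B2 = {p2, q2}
  B3 = {p3, q3}
  B4 = {p4, q4}
p0 ∈ B0, q0 ∈ B0 → same block

bisimilar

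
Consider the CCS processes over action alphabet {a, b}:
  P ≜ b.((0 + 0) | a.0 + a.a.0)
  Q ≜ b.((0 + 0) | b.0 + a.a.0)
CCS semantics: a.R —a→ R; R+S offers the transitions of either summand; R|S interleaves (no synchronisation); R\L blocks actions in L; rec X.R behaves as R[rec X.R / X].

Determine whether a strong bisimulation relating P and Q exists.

NO

Reachable graph of P (5 states):
  m0 = b.((0 + 0) | a.0 + a.a.0) | -b-> m1
  m1 = (0 + 0) | a.0 + a.a.0 | -a-> m2, -a-> m3
  m2 = (0 + 0) | 0 | ∅
  m3 = a.0 | -a-> m4
  m4 = 0 | ∅
Reachable graph of Q (5 states):
  n0 = b.((0 + 0) | b.0 + a.a.0) | -b-> n1
  n1 = (0 + 0) | b.0 + a.a.0 | -a-> n2, -b-> n3
  n2 = a.0 | -a-> n4
  n3 = (0 + 0) | 0 | ∅
  n4 = 0 | ∅
Partition-refinement fixed point:
  B0 = {m0}
  B1 = {m1}
  B2 = {m2, m4, n3, n4}
  B3 = {m3, n2}
  B4 = {n0}
  B5 = {n1}
m0 ∈ B0, n0 ∈ B4 → different blocks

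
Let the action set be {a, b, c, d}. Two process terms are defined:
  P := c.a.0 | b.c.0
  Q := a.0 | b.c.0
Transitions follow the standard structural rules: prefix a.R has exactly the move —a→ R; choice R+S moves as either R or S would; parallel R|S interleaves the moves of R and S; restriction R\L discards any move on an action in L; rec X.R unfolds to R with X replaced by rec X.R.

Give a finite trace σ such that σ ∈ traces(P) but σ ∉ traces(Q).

P's transition system — 9 states:
  u0 = c.a.0 | b.c.0 → —b→ u1, —c→ u2
  u1 = c.a.0 | c.0 → —c→ u3, —c→ u4
  u2 = a.0 | b.c.0 → —a→ u5, —b→ u3
  u3 = a.0 | c.0 → —a→ u6, —c→ u7
  u4 = c.a.0 | 0 → —c→ u7
  u5 = 0 | b.c.0 → —b→ u6
  u6 = 0 | c.0 → —c→ u8
  u7 = a.0 | 0 → —a→ u8
  u8 = 0 | 0 → stopped
Q's transition system — 6 states:
  v0 = a.0 | b.c.0 → —a→ v1, —b→ v2
  v1 = 0 | b.c.0 → —b→ v3
  v2 = a.0 | c.0 → —a→ v3, —c→ v4
  v3 = 0 | c.0 → —c→ v5
  v4 = a.0 | 0 → —a→ v5
  v5 = 0 | 0 → stopped
Trace ⟨c⟩ through P, begin at {u0}:
  [1] c ⇒ {u2}
  P completes σ.
Trace ⟨c⟩ through Q, begin at {v0}:
  [1] c ⇒ ∅ (Q stuck)

c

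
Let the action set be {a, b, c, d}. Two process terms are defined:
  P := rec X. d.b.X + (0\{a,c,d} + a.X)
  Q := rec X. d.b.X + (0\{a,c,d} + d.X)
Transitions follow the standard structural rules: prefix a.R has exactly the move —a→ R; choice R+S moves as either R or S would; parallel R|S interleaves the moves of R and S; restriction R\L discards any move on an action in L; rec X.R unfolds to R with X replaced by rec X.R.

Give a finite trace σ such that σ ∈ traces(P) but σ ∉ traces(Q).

Reachable graph of P (2 states):
  p0 = rec X. d.b.X + (0\{a,c,d} + a.X) has moves --a--▸ p0, --d--▸ p1
  p1 = b.(rec X. d.b.X + (0\{a,c,d} + a.X)) has moves --b--▸ p0
Reachable graph of Q (2 states):
  q0 = rec X. d.b.X + (0\{a,c,d} + d.X) has moves --d--▸ q0, --d--▸ q1
  q1 = b.(rec X. d.b.X + (0\{a,c,d} + d.X)) has moves --b--▸ q0
Trace ⟨a⟩ through P, begin at {p0}:
  [1] a ⇒ {p0}
  P completes σ.
Trace ⟨a⟩ through Q, begin at {q0}:
  [1] a ⇒ no successor for Q

a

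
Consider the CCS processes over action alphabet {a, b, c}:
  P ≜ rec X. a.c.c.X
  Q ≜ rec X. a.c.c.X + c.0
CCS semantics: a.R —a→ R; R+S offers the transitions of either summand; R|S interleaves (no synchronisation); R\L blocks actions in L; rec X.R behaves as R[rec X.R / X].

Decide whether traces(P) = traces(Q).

LTS(P): 3 reachable states
  u0 = rec X. a.c.c.X ⊢ -a-> u1
  u1 = c.c.(rec X. a.c.c.X) ⊢ -c-> u2
  u2 = c.(rec X. a.c.c.X) ⊢ -c-> u0
LTS(Q): 4 reachable states
  v0 = rec X. a.c.c.X + c.0 ⊢ -a-> v1, -c-> v2
  v1 = c.c.(rec X. a.c.c.X + c.0) ⊢ -c-> v3
  v2 = 0 ⊢ ·
  v3 = c.(rec X. a.c.c.X + c.0) ⊢ -c-> v0
Executing c from Q (initial set {v0}):
  step 1 (c): {v2}
  Q completes σ.
Executing c from P (initial set {u0}):
  step 1 (c): no successor for P

trace-distinct — witness ⟨c⟩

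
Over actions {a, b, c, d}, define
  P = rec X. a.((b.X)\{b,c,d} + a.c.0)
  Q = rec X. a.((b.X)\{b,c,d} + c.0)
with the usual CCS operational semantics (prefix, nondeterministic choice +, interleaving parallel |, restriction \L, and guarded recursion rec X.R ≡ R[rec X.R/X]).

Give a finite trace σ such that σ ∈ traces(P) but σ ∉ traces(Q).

LTS(P): 4 reachable states
  u0 = rec X. a.((b.X)\{b,c,d} + a.c.0) :: ··a··> u1
  u1 = (b.(rec X. a.((b.X)\{b,c,d} + a.c.0)))\{b,c,d} + a.c.0 :: ··a··> u2
  u2 = c.0 :: ··c··> u3
  u3 = 0 :: deadlocked
LTS(Q): 3 reachable states
  v0 = rec X. a.((b.X)\{b,c,d} + c.0) :: ··a··> v1
  v1 = (b.(rec X. a.((b.X)\{b,c,d} + c.0)))\{b,c,d} + c.0 :: ··c··> v2
  v2 = 0 :: deadlocked
Trace ⟨aa⟩ through P, begin at {u0}:
  step 1 (a): {u1}
  step 2 (a): {u2}
  P completes σ.
Trace ⟨aa⟩ through Q, begin at {v0}:
  step 1 (a): {v1}
  step 2 (a): ∅ (Q stuck)

aa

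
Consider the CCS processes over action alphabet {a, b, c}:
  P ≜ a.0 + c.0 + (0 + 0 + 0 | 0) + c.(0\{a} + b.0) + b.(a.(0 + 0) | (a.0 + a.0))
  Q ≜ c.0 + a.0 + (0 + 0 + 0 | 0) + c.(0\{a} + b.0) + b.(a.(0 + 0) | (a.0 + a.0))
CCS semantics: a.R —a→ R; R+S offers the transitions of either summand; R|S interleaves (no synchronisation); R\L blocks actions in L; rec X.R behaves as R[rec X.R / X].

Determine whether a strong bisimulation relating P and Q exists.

P's transition system — 7 states:
  s0 = a.0 + c.0 + (0 + 0 + 0 | 0) + c.(0\{a} + b.0) + b.(a.(0 + 0) | (a.0 + a.0)) ⊢ -a-> s1, -b-> s2, -c-> s1, -c-> s3
  s1 = 0 ⊢ stopped
  s2 = a.(0 + 0) | (a.0 + a.0) ⊢ -a-> s4, -a-> s5
  s3 = 0\{a} + b.0 ⊢ -b-> s1
  s4 = (0 + 0) | (a.0 + a.0) ⊢ -a-> s6
  s5 = a.(0 + 0) | 0 ⊢ -a-> s6
  s6 = (0 + 0) | 0 ⊢ stopped
Q's transition system — 7 states:
  t0 = c.0 + a.0 + (0 + 0 + 0 | 0) + c.(0\{a} + b.0) + b.(a.(0 + 0) | (a.0 + a.0)) ⊢ -a-> t1, -b-> t2, -c-> t1, -c-> t3
  t1 = 0 ⊢ stopped
  t2 = a.(0 + 0) | (a.0 + a.0) ⊢ -a-> t4, -a-> t5
  t3 = 0\{a} + b.0 ⊢ -b-> t1
  t4 = (0 + 0) | (a.0 + a.0) ⊢ -a-> t6
  t5 = a.(0 + 0) | 0 ⊢ -a-> t6
  t6 = (0 + 0) | 0 ⊢ stopped
Partition-refinement fixed point:
  B0 = {s0, t0}
  B1 = {s2, t2}
  B2 = {s4, s5, t4, t5}
  B3 = {s1, s6, t1, t6}
  B4 = {s3, t3}
s0 ∈ B0, t0 ∈ B0 → same block

bisimilar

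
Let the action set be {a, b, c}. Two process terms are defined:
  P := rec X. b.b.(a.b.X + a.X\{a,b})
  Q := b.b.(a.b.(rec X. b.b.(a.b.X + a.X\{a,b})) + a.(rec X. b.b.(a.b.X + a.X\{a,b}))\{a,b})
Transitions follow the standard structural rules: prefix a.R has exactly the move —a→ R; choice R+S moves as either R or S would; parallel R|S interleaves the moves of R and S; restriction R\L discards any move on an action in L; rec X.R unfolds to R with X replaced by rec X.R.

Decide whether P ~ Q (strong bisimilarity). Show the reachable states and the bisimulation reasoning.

Reachable graph of P (5 states):
  u0 = rec X. b.b.(a.b.X + a.X\{a,b}) :: —b→ u1
  u1 = b.(a.b.(rec X. b.b.(a.b.X + a.X\{a,b})) + a.(rec X. b.b.(a.b.X + a.X\{a,b}))\{a,b}) :: —b→ u2
  u2 = a.b.(rec X. b.b.(a.b.X + a.X\{a,b})) + a.(rec X. b.b.(a.b.X + a.X\{a,b}))\{a,b} :: —a→ u3, —a→ u4
  u3 = (rec X. b.b.(a.b.X + a.X\{a,b}))\{a,b} :: stopped
  u4 = b.(rec X. b.b.(a.b.X + a.X\{a,b})) :: —b→ u0
Reachable graph of Q (6 states):
  v0 = b.b.(a.b.(rec X. b.b.(a.b.X + a.X\{a,b})) + a.(rec X. b.b.(a.b.X + a.X\{a,b}))\{a,b}) :: —b→ v1
  v1 = b.(a.b.(rec X. b.b.(a.b.X + a.X\{a,b})) + a.(rec X. b.b.(a.b.X + a.X\{a,b}))\{a,b}) :: —b→ v2
  v2 = a.b.(rec X. b.b.(a.b.X + a.X\{a,b})) + a.(rec X. b.b.(a.b.X + a.X\{a,b}))\{a,b} :: —a→ v3, —a→ v4
  v3 = (rec X. b.b.(a.b.X + a.X\{a,b}))\{a,b} :: stopped
  v4 = b.(rec X. b.b.(a.b.X + a.X\{a,b})) :: —b→ v5
  v5 = rec X. b.b.(a.b.X + a.X\{a,b}) :: —b→ v1
Partition-refinement fixed point:
  B0 = {u0, v0, v5}
  B1 = {u1, v1}
  B2 = {u2, v2}
  B3 = {u3, v3}
  B4 = {u4, v4}
u0 ∈ B0, v0 ∈ B0 → same block

YES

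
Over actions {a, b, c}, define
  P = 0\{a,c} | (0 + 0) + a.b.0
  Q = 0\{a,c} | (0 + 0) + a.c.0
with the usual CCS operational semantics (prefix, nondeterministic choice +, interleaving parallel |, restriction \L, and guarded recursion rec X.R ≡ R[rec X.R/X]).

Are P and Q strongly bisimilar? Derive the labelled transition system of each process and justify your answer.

Reachable graph of P (3 states):
  u0 = 0\{a,c} | (0 + 0) + a.b.0 has moves ··a··> u1
  u1 = b.0 has moves ··b··> u2
  u2 = 0 has moves ∅
Reachable graph of Q (3 states):
  v0 = 0\{a,c} | (0 + 0) + a.c.0 has moves ··a··> v1
  v1 = c.0 has moves ··c··> v2
  v2 = 0 has moves ∅
Coarsest stable partition (strong bisimilarity classes):
  B0 = {u0}
  B1 = {u1}
  B2 = {u2, v2}
  B3 = {v0}
  B4 = {v1}
u0 ∈ B0, v0 ∈ B3 → different blocks

not bisimilar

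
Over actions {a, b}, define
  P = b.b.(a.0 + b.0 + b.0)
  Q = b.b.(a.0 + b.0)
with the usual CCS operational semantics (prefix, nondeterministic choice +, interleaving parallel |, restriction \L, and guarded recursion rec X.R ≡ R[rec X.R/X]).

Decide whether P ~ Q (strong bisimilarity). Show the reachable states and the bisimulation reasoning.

YES

P's transition system — 4 states:
  s0 = b.b.(a.0 + b.0 + b.0) → -b-> s1
  s1 = b.(a.0 + b.0 + b.0) → -b-> s2
  s2 = a.0 + b.0 + b.0 → -a-> s3, -b-> s3
  s3 = 0 → ·
Q's transition system — 4 states:
  t0 = b.b.(a.0 + b.0) → -b-> t1
  t1 = b.(a.0 + b.0) → -b-> t2
  t2 = a.0 + b.0 → -a-> t3, -b-> t3
  t3 = 0 → ·
Bisimilarity quotient blocks:
  B0 = {s0, t0}
  B1 = {s1, t1}
  B2 = {s2, t2}
  B3 = {s3, t3}
s0 ∈ B0, t0 ∈ B0 → same block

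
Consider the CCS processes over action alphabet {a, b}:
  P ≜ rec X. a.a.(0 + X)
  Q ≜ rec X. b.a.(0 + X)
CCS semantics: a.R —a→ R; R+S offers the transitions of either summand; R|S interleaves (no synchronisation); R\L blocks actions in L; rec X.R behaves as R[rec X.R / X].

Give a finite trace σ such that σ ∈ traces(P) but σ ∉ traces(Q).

Reachable graph of P (3 states):
  m0 = rec X. a.a.(0 + X) | --a--▸ m1
  m1 = a.(0 + (rec X. a.a.(0 + X))) | --a--▸ m2
  m2 = 0 + (rec X. a.a.(0 + X)) | --a--▸ m1
Reachable graph of Q (3 states):
  n0 = rec X. b.a.(0 + X) | --b--▸ n1
  n1 = a.(0 + (rec X. b.a.(0 + X))) | --a--▸ n2
  n2 = 0 + (rec X. b.a.(0 + X)) | --b--▸ n1
Run σ = ⟨a⟩ on P: start {m0}
  step 1 (a): {m1}
  ✓ P
Run σ = ⟨a⟩ on Q: start {n0}
  step 1 (a): ∅ (Q stuck)

a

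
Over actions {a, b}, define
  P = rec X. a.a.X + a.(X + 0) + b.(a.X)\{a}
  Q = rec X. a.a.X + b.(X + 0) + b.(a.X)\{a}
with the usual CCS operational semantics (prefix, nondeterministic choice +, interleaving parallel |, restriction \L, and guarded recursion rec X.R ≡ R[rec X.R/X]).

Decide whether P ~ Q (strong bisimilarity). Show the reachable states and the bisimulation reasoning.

P ≁ Q

Reachable graph of P (4 states):
  s0 = rec X. a.a.X + a.(X + 0) + b.(a.X)\{a} ⊢ ··a··> s1, ··a··> s2, ··b··> s3
  s1 = (rec X. a.a.X + a.(X + 0) + b.(a.X)\{a}) + 0 ⊢ ··a··> s1, ··a··> s2, ··b··> s3
  s2 = a.(rec X. a.a.X + a.(X + 0) + b.(a.X)\{a}) ⊢ ··a··> s0
  s3 = (a.(rec X. a.a.X + a.(X + 0) + b.(a.X)\{a}))\{a} ⊢ ∅
Reachable graph of Q (4 states):
  t0 = rec X. a.a.X + b.(X + 0) + b.(a.X)\{a} ⊢ ··a··> t1, ··b··> t2, ··b··> t3
  t1 = a.(rec X. a.a.X + b.(X + 0) + b.(a.X)\{a}) ⊢ ··a··> t0
  t2 = (a.(rec X. a.a.X + b.(X + 0) + b.(a.X)\{a}))\{a} ⊢ ∅
  t3 = (rec X. a.a.X + b.(X + 0) + b.(a.X)\{a}) + 0 ⊢ ··a··> t1, ··b··> t2, ··b··> t3
Partition-refinement fixed point:
  B0 = {s0, s1}
  B1 = {s2}
  B2 = {s3, t2}
  B3 = {t0, t3}
  B4 = {t1}
s0 ∈ B0, t0 ∈ B3 → different blocks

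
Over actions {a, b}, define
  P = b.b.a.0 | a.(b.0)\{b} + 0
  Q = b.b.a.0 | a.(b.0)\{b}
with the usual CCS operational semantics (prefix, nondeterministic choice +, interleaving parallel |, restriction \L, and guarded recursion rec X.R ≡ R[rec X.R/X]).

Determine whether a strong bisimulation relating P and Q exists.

YES

P's transition system — 8 states:
  p0 = b.b.a.0 | a.(b.0)\{b} + 0 :: =a=> p1, =b=> p2
  p1 = b.b.a.0 | (b.0)\{b} :: =b=> p3
  p2 = b.a.0 | a.(b.0)\{b} :: =a=> p3, =b=> p4
  p3 = b.a.0 | (b.0)\{b} :: =b=> p5
  p4 = a.0 | a.(b.0)\{b} :: =a=> p5, =a=> p6
  p5 = a.0 | (b.0)\{b} :: =a=> p7
  p6 = 0 | a.(b.0)\{b} :: =a=> p7
  p7 = 0 | (b.0)\{b} :: ∅
Q's transition system — 8 states:
  q0 = b.b.a.0 | a.(b.0)\{b} :: =a=> q1, =b=> q2
  q1 = b.b.a.0 | (b.0)\{b} :: =b=> q3
  q2 = b.a.0 | a.(b.0)\{b} :: =a=> q3, =b=> q4
  q3 = b.a.0 | (b.0)\{b} :: =b=> q5
  q4 = a.0 | a.(b.0)\{b} :: =a=> q5, =a=> q6
  q5 = a.0 | (b.0)\{b} :: =a=> q7
  q6 = 0 | a.(b.0)\{b} :: =a=> q7
  q7 = 0 | (b.0)\{b} :: ∅
Bisimilarity quotient blocks:
  B0 = {p0, q0}
  B1 = {p1, q1}
  B2 = {p3, q3}
  B3 = {p5, p6, q5, q6}
  B4 = {p7, q7}
  B5 = {p2, q2}
  B6 = {p4, q4}
p0 ∈ B0, q0 ∈ B0 → same block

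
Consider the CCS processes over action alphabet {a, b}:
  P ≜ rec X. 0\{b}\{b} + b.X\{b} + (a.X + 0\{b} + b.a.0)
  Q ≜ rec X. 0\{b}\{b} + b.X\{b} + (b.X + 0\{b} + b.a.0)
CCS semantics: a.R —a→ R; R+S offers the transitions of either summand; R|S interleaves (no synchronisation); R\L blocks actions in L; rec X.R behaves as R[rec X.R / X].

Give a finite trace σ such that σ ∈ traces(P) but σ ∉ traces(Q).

a

Reachable graph of P (4 states):
  p0 = rec X. 0\{b}\{b} + b.X\{b} + (a.X + 0\{b} + b.a.0) | -a-> p0, -b-> p1, -b-> p2
  p1 = (rec X. 0\{b}\{b} + b.X\{b} + (a.X + 0\{b} + b.a.0))\{b} | -a-> p1
  p2 = a.0 | -a-> p3
  p3 = 0 | deadlocked
Reachable graph of Q (4 states):
  q0 = rec X. 0\{b}\{b} + b.X\{b} + (b.X + 0\{b} + b.a.0) | -b-> q0, -b-> q1, -b-> q2
  q1 = (rec X. 0\{b}\{b} + b.X\{b} + (b.X + 0\{b} + b.a.0))\{b} | deadlocked
  q2 = a.0 | -a-> q3
  q3 = 0 | deadlocked
Trace ⟨a⟩ through P, begin at {p0}:
  [1] a ⇒ {p0}
  ✓ P
Trace ⟨a⟩ through Q, begin at {q0}:
  [1] a ⇒ ∅  — Q cannot continue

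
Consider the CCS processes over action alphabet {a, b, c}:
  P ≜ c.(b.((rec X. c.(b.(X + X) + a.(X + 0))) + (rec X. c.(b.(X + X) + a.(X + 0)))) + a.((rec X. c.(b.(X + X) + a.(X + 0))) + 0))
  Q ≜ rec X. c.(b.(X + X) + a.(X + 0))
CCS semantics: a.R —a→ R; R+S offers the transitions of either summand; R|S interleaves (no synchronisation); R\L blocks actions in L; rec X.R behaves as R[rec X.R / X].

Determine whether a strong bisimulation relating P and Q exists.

bisimilar

P's transition system — 4 states:
  s0 = c.(b.((rec X. c.(b.(X + X) + a.(X + 0))) + (rec X. c.(b.(X + X) + a.(X + 0)))) + a.((rec X. c.(b.(X + X) + a.(X + 0))) + 0)) has moves =c=> s1
  s1 = b.((rec X. c.(b.(X + X) + a.(X + 0))) + (rec X. c.(b.(X + X) + a.(X + 0)))) + a.((rec X. c.(b.(X + X) + a.(X + 0))) + 0) has moves =a=> s2, =b=> s3
  s2 = (rec X. c.(b.(X + X) + a.(X + 0))) + 0 has moves =c=> s1
  s3 = (rec X. c.(b.(X + X) + a.(X + 0))) + (rec X. c.(b.(X + X) + a.(X + 0))) has moves =c=> s1
Q's transition system — 4 states:
  t0 = rec X. c.(b.(X + X) + a.(X + 0)) has moves =c=> t1
  t1 = b.((rec X. c.(b.(X + X) + a.(X + 0))) + (rec X. c.(b.(X + X) + a.(X + 0)))) + a.((rec X. c.(b.(X + X) + a.(X + 0))) + 0) has moves =a=> t2, =b=> t3
  t2 = (rec X. c.(b.(X + X) + a.(X + 0))) + 0 has moves =c=> t1
  t3 = (rec X. c.(b.(X + X) + a.(X + 0))) + (rec X. c.(b.(X + X) + a.(X + 0))) has moves =c=> t1
Partition-refinement fixed point:
  B0 = {s0, s2, s3, t0, t2, t3}
  B1 = {s1, t1}
s0 ∈ B0, t0 ∈ B0 → same block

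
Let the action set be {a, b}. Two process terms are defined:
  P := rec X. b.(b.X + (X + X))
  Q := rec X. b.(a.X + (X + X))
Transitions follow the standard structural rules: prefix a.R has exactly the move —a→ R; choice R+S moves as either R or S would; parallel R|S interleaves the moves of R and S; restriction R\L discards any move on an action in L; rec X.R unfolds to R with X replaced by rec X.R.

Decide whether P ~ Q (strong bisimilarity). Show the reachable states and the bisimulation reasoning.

not bisimilar

LTS(P): 2 reachable states
  p0 = rec X. b.(b.X + (X + X)) → —b→ p1
  p1 = b.(rec X. b.(b.X + (X + X))) + ((rec X. b.(b.X + (X + X))) + (rec X. b.(b.X + (X + X)))) → —b→ p0, —b→ p1
LTS(Q): 2 reachable states
  q0 = rec X. b.(a.X + (X + X)) → —b→ q1
  q1 = a.(rec X. b.(a.X + (X + X))) + ((rec X. b.(a.X + (X + X))) + (rec X. b.(a.X + (X + X)))) → —a→ q0, —b→ q1
Bisimilarity quotient blocks:
  B0 = {p0, p1}
  B1 = {q0}
  B2 = {q1}
p0 ∈ B0, q0 ∈ B1 → different blocks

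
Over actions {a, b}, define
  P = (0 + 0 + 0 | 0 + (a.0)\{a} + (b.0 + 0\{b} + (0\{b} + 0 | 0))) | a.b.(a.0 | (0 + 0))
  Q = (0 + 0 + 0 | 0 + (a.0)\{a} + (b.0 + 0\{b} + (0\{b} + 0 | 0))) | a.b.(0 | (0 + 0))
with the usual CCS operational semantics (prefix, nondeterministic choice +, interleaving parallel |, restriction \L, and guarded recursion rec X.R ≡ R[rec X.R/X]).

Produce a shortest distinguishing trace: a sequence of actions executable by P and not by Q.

Reachable graph of P (8 states):
  m0 = (0 + 0 + 0 | 0 + (a.0)\{a} + (b.0 + 0\{b} + (0\{b} + 0 | 0))) | a.b.(a.0 | (0 + 0)) :: -a-> m1, -b-> m2
  m1 = (0 + 0 + 0 | 0 + (a.0)\{a} + (b.0 + 0\{b} + (0\{b} + 0 | 0))) | b.(a.0 | (0 + 0)) :: -b-> m3, -b-> m4
  m2 = 0 | a.b.(a.0 | (0 + 0)) :: -a-> m4
  m3 = (0 + 0 + 0 | 0 + (a.0)\{a} + (b.0 + 0\{b} + (0\{b} + 0 | 0))) | (a.0 | (0 + 0)) :: -a-> m5, -b-> m6
  m4 = 0 | b.(a.0 | (0 + 0)) :: -b-> m6
  m5 = (0 + 0 + 0 | 0 + (a.0)\{a} + (b.0 + 0\{b} + (0\{b} + 0 | 0))) | (0 | (0 + 0)) :: -b-> m7
  m6 = 0 | (a.0 | (0 + 0)) :: -a-> m7
  m7 = 0 | (0 | (0 + 0)) :: (no moves)
Reachable graph of Q (6 states):
  n0 = (0 + 0 + 0 | 0 + (a.0)\{a} + (b.0 + 0\{b} + (0\{b} + 0 | 0))) | a.b.(0 | (0 + 0)) :: -a-> n1, -b-> n2
  n1 = (0 + 0 + 0 | 0 + (a.0)\{a} + (b.0 + 0\{b} + (0\{b} + 0 | 0))) | b.(0 | (0 + 0)) :: -b-> n3, -b-> n4
  n2 = 0 | a.b.(0 | (0 + 0)) :: -a-> n4
  n3 = (0 + 0 + 0 | 0 + (a.0)\{a} + (b.0 + 0\{b} + (0\{b} + 0 | 0))) | (0 | (0 + 0)) :: -b-> n5
  n4 = 0 | b.(0 | (0 + 0)) :: -b-> n5
  n5 = 0 | (0 | (0 + 0)) :: (no moves)
Executing aba from P (initial set {m0}):
  [1] a ⇒ {m1}
  [2] b ⇒ {m3, m4}
  [3] a ⇒ {m5}
  P completes σ.
Executing aba from Q (initial set {n0}):
  [1] a ⇒ {n1}
  [2] b ⇒ {n3, n4}
  [3] a ⇒ ∅ (Q stuck)

aba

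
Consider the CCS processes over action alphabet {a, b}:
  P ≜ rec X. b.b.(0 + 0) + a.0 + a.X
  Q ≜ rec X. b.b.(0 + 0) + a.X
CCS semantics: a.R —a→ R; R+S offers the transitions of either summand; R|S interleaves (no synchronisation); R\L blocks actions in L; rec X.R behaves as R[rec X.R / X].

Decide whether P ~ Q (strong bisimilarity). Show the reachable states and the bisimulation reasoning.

LTS(P): 4 reachable states
  m0 = rec X. b.b.(0 + 0) + a.0 + a.X :: =a=> m0, =a=> m1, =b=> m2
  m1 = 0 :: stopped
  m2 = b.(0 + 0) :: =b=> m3
  m3 = 0 + 0 :: stopped
LTS(Q): 3 reachable states
  n0 = rec X. b.b.(0 + 0) + a.X :: =a=> n0, =b=> n1
  n1 = b.(0 + 0) :: =b=> n2
  n2 = 0 + 0 :: stopped
Partition-refinement fixed point:
  B0 = {m0}
  B1 = {m2, n1}
  B2 = {m1, m3, n2}
  B3 = {n0}
m0 ∈ B0, n0 ∈ B3 → different blocks

not bisimilar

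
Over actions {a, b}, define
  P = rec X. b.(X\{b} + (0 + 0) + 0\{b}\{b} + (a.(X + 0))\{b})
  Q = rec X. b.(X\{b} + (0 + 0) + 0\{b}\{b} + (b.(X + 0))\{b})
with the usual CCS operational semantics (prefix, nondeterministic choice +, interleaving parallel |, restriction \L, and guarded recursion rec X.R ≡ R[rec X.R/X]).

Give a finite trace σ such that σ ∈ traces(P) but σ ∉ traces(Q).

LTS(P): 3 reachable states
  m0 = rec X. b.(X\{b} + (0 + 0) + 0\{b}\{b} + (a.(X + 0))\{b}) has moves --b--▸ m1
  m1 = (rec X. b.(X\{b} + (0 + 0) + 0\{b}\{b} + (a.(X + 0))\{b}))\{b} + (0 + 0) + 0\{b}\{b} + (a.((rec X. b.(X\{b} + (0 + 0) + 0\{b}\{b} + (a.(X + 0))\{b})) + 0))\{b} has moves --a--▸ m2
  m2 = ((rec X. b.(X\{b} + (0 + 0) + 0\{b}\{b} + (a.(X + 0))\{b})) + 0)\{b} has moves stopped
LTS(Q): 2 reachable states
  n0 = rec X. b.(X\{b} + (0 + 0) + 0\{b}\{b} + (b.(X + 0))\{b}) has moves --b--▸ n1
  n1 = (rec X. b.(X\{b} + (0 + 0) + 0\{b}\{b} + (b.(X + 0))\{b}))\{b} + (0 + 0) + 0\{b}\{b} + (b.((rec X. b.(X\{b} + (0 + 0) + 0\{b}\{b} + (b.(X + 0))\{b})) + 0))\{b} has moves stopped
Trace ⟨ba⟩ through P, begin at {m0}:
  after b @ step 1: {m1}
  after a @ step 2: {m2}
  — P admits the full trace.
Trace ⟨ba⟩ through Q, begin at {n0}:
  after b @ step 1: {n1}
  after a @ step 2: ∅ (Q stuck)

ba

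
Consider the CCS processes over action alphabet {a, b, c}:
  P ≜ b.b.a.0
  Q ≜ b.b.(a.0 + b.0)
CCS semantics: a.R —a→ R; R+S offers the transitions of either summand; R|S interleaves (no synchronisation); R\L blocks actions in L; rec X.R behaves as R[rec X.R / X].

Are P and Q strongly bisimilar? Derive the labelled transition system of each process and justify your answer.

NO

Reachable graph of P (4 states):
  s0 = b.b.a.0 :: -b-> s1
  s1 = b.a.0 :: -b-> s2
  s2 = a.0 :: -a-> s3
  s3 = 0 :: ∅
Reachable graph of Q (4 states):
  t0 = b.b.(a.0 + b.0) :: -b-> t1
  t1 = b.(a.0 + b.0) :: -b-> t2
  t2 = a.0 + b.0 :: -a-> t3, -b-> t3
  t3 = 0 :: ∅
Partition-refinement fixed point:
  B0 = {s0}
  B1 = {s1}
  B2 = {s2}
  B3 = {s3, t3}
  B4 = {t0}
  B5 = {t1}
  B6 = {t2}
s0 ∈ B0, t0 ∈ B4 → different blocks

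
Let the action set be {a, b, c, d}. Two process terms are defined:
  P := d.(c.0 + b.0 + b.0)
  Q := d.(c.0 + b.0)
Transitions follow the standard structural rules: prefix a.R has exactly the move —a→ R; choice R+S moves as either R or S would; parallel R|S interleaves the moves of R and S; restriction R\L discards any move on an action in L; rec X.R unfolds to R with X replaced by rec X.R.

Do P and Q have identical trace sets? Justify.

Reachable graph of P (3 states):
  p0 = d.(c.0 + b.0 + b.0) :: —d→ p1
  p1 = c.0 + b.0 + b.0 :: —b→ p2, —c→ p2
  p2 = 0 :: ·
Reachable graph of Q (3 states):
  q0 = d.(c.0 + b.0) :: —d→ q1
  q1 = c.0 + b.0 :: —b→ q2, —c→ q2
  q2 = 0 :: ·
Partition-refinement fixed point:
  B0 = {p0, q0}
  B1 = {p1, q1}
  B2 = {p2, q2}
p0 ∈ B0, q0 ∈ B0 → same block
Bisimilar ⇒ trace-equivalent.

trace-equivalent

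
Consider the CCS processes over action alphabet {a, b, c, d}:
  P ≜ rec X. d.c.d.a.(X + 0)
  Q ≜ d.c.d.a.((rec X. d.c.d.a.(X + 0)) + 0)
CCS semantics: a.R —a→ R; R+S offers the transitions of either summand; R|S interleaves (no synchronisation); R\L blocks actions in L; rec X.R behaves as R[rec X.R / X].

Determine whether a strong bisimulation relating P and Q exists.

P's transition system — 5 states:
  u0 = rec X. d.c.d.a.(X + 0) → ··d··> u1
  u1 = c.d.a.((rec X. d.c.d.a.(X + 0)) + 0) → ··c··> u2
  u2 = d.a.((rec X. d.c.d.a.(X + 0)) + 0) → ··d··> u3
  u3 = a.((rec X. d.c.d.a.(X + 0)) + 0) → ··a··> u4
  u4 = (rec X. d.c.d.a.(X + 0)) + 0 → ··d··> u1
Q's transition system — 5 states:
  v0 = d.c.d.a.((rec X. d.c.d.a.(X + 0)) + 0) → ··d··> v1
  v1 = c.d.a.((rec X. d.c.d.a.(X + 0)) + 0) → ··c··> v2
  v2 = d.a.((rec X. d.c.d.a.(X + 0)) + 0) → ··d··> v3
  v3 = a.((rec X. d.c.d.a.(X + 0)) + 0) → ··a··> v4
  v4 = (rec X. d.c.d.a.(X + 0)) + 0 → ··d··> v1
Coarsest stable partition (strong bisimilarity classes):
  B0 = {u0, u4, v0, v4}
  B1 = {u1, v1}
  B2 = {u2, v2}
  B3 = {u3, v3}
u0 ∈ B0, v0 ∈ B0 → same block

P ~ Q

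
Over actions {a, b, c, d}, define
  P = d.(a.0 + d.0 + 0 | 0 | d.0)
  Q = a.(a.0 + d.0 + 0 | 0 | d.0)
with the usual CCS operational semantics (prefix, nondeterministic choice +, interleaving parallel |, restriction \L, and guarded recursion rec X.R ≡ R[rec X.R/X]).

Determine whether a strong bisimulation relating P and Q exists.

P ≁ Q

Reachable graph of P (4 states):
  p0 = d.(a.0 + d.0 + 0 | 0 | d.0) ⊢ =d=> p1
  p1 = a.0 + d.0 + 0 | 0 | d.0 ⊢ =a=> p2, =d=> p2, =d=> p3
  p2 = 0 ⊢ ·
  p3 = 0 | 0 | 0 ⊢ ·
Reachable graph of Q (4 states):
  q0 = a.(a.0 + d.0 + 0 | 0 | d.0) ⊢ =a=> q1
  q1 = a.0 + d.0 + 0 | 0 | d.0 ⊢ =a=> q2, =d=> q2, =d=> q3
  q2 = 0 ⊢ ·
  q3 = 0 | 0 | 0 ⊢ ·
Coarsest stable partition (strong bisimilarity classes):
  B0 = {p0}
  B1 = {p1, q1}
  B2 = {p2, p3, q2, q3}
  B3 = {q0}
p0 ∈ B0, q0 ∈ B3 → different blocks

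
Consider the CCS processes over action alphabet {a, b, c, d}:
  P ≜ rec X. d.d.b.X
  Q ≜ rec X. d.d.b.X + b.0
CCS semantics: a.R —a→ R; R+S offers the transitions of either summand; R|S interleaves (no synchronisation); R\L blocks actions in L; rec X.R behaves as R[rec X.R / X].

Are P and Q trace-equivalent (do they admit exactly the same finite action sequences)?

traces(P) ≠ traces(Q) — witness ⟨b⟩

LTS(P): 3 reachable states
  s0 = rec X. d.d.b.X :: -d-> s1
  s1 = d.b.(rec X. d.d.b.X) :: -d-> s2
  s2 = b.(rec X. d.d.b.X) :: -b-> s0
LTS(Q): 4 reachable states
  t0 = rec X. d.d.b.X + b.0 :: -b-> t1, -d-> t2
  t1 = 0 :: stopped
  t2 = d.b.(rec X. d.d.b.X + b.0) :: -d-> t3
  t3 = b.(rec X. d.d.b.X + b.0) :: -b-> t0
Trace ⟨b⟩ through Q, begin at {t0}:
  [1] b ⇒ {t1}
  — Q admits the full trace.
Trace ⟨b⟩ through P, begin at {s0}:
  [1] b ⇒ ∅ (P stuck)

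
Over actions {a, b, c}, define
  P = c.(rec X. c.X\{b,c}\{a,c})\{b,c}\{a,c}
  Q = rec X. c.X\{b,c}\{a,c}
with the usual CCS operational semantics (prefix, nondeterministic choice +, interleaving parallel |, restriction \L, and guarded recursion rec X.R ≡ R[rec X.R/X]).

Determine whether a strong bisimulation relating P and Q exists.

P's transition system — 2 states:
  p0 = c.(rec X. c.X\{b,c}\{a,c})\{b,c}\{a,c} ⊢ —c→ p1
  p1 = (rec X. c.X\{b,c}\{a,c})\{b,c}\{a,c} ⊢ deadlocked
Q's transition system — 2 states:
  q0 = rec X. c.X\{b,c}\{a,c} ⊢ —c→ q1
  q1 = (rec X. c.X\{b,c}\{a,c})\{b,c}\{a,c} ⊢ deadlocked
Coarsest stable partition (strong bisimilarity classes):
  B0 = {p0, q0}
  B1 = {p1, q1}
p0 ∈ B0, q0 ∈ B0 → same block

bisimilar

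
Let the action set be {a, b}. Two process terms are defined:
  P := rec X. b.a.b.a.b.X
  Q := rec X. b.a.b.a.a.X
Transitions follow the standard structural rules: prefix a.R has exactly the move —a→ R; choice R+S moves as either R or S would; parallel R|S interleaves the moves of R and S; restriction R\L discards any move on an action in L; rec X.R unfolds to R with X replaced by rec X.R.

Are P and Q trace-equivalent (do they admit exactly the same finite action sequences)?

trace-distinct — witness ⟨babab⟩

Reachable graph of P (5 states):
  p0 = rec X. b.a.b.a.b.X has moves ··b··> p1
  p1 = a.b.a.b.(rec X. b.a.b.a.b.X) has moves ··a··> p2
  p2 = b.a.b.(rec X. b.a.b.a.b.X) has moves ··b··> p3
  p3 = a.b.(rec X. b.a.b.a.b.X) has moves ··a··> p4
  p4 = b.(rec X. b.a.b.a.b.X) has moves ··b··> p0
Reachable graph of Q (5 states):
  q0 = rec X. b.a.b.a.a.X has moves ··b··> q1
  q1 = a.b.a.a.(rec X. b.a.b.a.a.X) has moves ··a··> q2
  q2 = b.a.a.(rec X. b.a.b.a.a.X) has moves ··b··> q3
  q3 = a.a.(rec X. b.a.b.a.a.X) has moves ··a··> q4
  q4 = a.(rec X. b.a.b.a.a.X) has moves ··a··> q0
Trace ⟨babab⟩ through P, begin at {p0}:
  after b @ step 1: {p1}
  after a @ step 2: {p2}
  after b @ step 3: {p3}
  after a @ step 4: {p4}
  after b @ step 5: {p0}
  P completes σ.
Trace ⟨babab⟩ through Q, begin at {q0}:
  after b @ step 1: {q1}
  after a @ step 2: {q2}
  after b @ step 3: {q3}
  after a @ step 4: {q4}
  after b @ step 5: no successor for Q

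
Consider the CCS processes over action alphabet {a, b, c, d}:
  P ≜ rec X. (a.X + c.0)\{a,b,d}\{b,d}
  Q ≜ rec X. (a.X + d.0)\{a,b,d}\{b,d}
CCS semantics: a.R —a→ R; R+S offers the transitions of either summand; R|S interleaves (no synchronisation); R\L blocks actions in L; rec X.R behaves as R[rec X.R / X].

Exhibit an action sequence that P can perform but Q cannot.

c

P's transition system — 2 states:
  m0 = rec X. (a.X + c.0)\{a,b,d}\{b,d} ⊢ --c--▸ m1
  m1 = 0\{a,b,d}\{b,d} ⊢ stopped
Q's transition system — 1 states:
  n0 = rec X. (a.X + d.0)\{a,b,d}\{b,d} ⊢ stopped
Run σ = ⟨c⟩ on P: start {m0}
  [1] c ⇒ {m1}
  P completes σ.
Run σ = ⟨c⟩ on Q: start {n0}
  [1] c ⇒ ∅ (Q stuck)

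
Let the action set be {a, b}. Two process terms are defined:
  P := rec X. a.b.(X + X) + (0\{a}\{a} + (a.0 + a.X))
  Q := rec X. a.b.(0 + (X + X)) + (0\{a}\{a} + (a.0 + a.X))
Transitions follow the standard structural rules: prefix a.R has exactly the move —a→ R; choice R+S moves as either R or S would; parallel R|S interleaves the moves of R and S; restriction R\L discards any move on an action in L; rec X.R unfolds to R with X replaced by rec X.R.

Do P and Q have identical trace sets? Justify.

P's transition system — 4 states:
  s0 = rec X. a.b.(X + X) + (0\{a}\{a} + (a.0 + a.X)) :: —a→ s0, —a→ s1, —a→ s2
  s1 = 0 :: ·
  s2 = b.((rec X. a.b.(X + X) + (0\{a}\{a} + (a.0 + a.X))) + (rec X. a.b.(X + X) + (0\{a}\{a} + (a.0 + a.X)))) :: —b→ s3
  s3 = (rec X. a.b.(X + X) + (0\{a}\{a} + (a.0 + a.X))) + (rec X. a.b.(X + X) + (0\{a}\{a} + (a.0 + a.X))) :: —a→ s0, —a→ s1, —a→ s2
Q's transition system — 4 states:
  t0 = rec X. a.b.(0 + (X + X)) + (0\{a}\{a} + (a.0 + a.X)) :: —a→ t0, —a→ t1, —a→ t2
  t1 = 0 :: ·
  t2 = b.(0 + ((rec X. a.b.(0 + (X + X)) + (0\{a}\{a} + (a.0 + a.X))) + (rec X. a.b.(0 + (X + X)) + (0\{a}\{a} + (a.0 + a.X))))) :: —b→ t3
  t3 = 0 + ((rec X. a.b.(0 + (X + X)) + (0\{a}\{a} + (a.0 + a.X))) + (rec X. a.b.(0 + (X + X)) + (0\{a}\{a} + (a.0 + a.X)))) :: —a→ t0, —a→ t1, —a→ t2
Partition-refinement fixed point:
  B0 = {s0, s3, t0, t3}
  B1 = {s2, t2}
  B2 = {s1, t1}
s0 ∈ B0, t0 ∈ B0 → same block
Bisimilar ⇒ trace-equivalent.

trace-equivalent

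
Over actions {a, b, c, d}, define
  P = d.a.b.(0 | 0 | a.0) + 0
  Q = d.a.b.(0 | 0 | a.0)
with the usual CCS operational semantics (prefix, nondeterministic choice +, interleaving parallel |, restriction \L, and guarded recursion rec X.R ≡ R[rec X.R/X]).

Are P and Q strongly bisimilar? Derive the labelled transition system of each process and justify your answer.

YES

Reachable graph of P (5 states):
  u0 = d.a.b.(0 | 0 | a.0) + 0 has moves --d--▸ u1
  u1 = a.b.(0 | 0 | a.0) has moves --a--▸ u2
  u2 = b.(0 | 0 | a.0) has moves --b--▸ u3
  u3 = 0 | 0 | a.0 has moves --a--▸ u4
  u4 = 0 | 0 | 0 has moves (no moves)
Reachable graph of Q (5 states):
  v0 = d.a.b.(0 | 0 | a.0) has moves --d--▸ v1
  v1 = a.b.(0 | 0 | a.0) has moves --a--▸ v2
  v2 = b.(0 | 0 | a.0) has moves --b--▸ v3
  v3 = 0 | 0 | a.0 has moves --a--▸ v4
  v4 = 0 | 0 | 0 has moves (no moves)
Coarsest stable partition (strong bisimilarity classes):
  B0 = {u0, v0}
  B1 = {u1, v1}
  B2 = {u2, v2}
  B3 = {u3, v3}
  B4 = {u4, v4}
u0 ∈ B0, v0 ∈ B0 → same block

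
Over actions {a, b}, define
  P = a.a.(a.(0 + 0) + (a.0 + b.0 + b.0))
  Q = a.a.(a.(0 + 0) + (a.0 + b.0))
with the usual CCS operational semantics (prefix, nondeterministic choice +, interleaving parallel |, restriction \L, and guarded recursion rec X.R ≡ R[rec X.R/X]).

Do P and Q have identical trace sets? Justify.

YES

Reachable graph of P (5 states):
  p0 = a.a.(a.(0 + 0) + (a.0 + b.0 + b.0)) → =a=> p1
  p1 = a.(a.(0 + 0) + (a.0 + b.0 + b.0)) → =a=> p2
  p2 = a.(0 + 0) + (a.0 + b.0 + b.0) → =a=> p3, =a=> p4, =b=> p3
  p3 = 0 → deadlocked
  p4 = 0 + 0 → deadlocked
Reachable graph of Q (5 states):
  q0 = a.a.(a.(0 + 0) + (a.0 + b.0)) → =a=> q1
  q1 = a.(a.(0 + 0) + (a.0 + b.0)) → =a=> q2
  q2 = a.(0 + 0) + (a.0 + b.0) → =a=> q3, =a=> q4, =b=> q3
  q3 = 0 → deadlocked
  q4 = 0 + 0 → deadlocked
Coarsest stable partition (strong bisimilarity classes):
  B0 = {p0, q0}
  B1 = {p1, q1}
  B2 = {p2, q2}
  B3 = {p3, p4, q3, q4}
p0 ∈ B0, q0 ∈ B0 → same block
Bisimilar ⇒ trace-equivalent.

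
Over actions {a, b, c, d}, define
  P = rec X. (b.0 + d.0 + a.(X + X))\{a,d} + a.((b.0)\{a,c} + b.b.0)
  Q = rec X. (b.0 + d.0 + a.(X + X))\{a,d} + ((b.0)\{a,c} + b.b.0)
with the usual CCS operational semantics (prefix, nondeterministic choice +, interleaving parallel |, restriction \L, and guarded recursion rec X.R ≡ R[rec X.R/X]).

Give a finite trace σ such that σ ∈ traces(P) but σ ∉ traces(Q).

P's transition system — 6 states:
  s0 = rec X. (b.0 + d.0 + a.(X + X))\{a,d} + a.((b.0)\{a,c} + b.b.0) | -a-> s1, -b-> s2
  s1 = (b.0)\{a,c} + b.b.0 | -b-> s3, -b-> s4
  s2 = 0\{a,d} | deadlocked
  s3 = 0\{a,c} | deadlocked
  s4 = b.0 | -b-> s5
  s5 = 0 | deadlocked
Q's transition system — 5 states:
  t0 = rec X. (b.0 + d.0 + a.(X + X))\{a,d} + ((b.0)\{a,c} + b.b.0) | -b-> t1, -b-> t2, -b-> t3
  t1 = 0\{a,c} | deadlocked
  t2 = 0\{a,d} | deadlocked
  t3 = b.0 | -b-> t4
  t4 = 0 | deadlocked
Executing a from P (initial set {s0}):
  after a @ step 1: {s1}
  P completes σ.
Executing a from Q (initial set {t0}):
  after a @ step 1: ∅  — Q cannot continue

a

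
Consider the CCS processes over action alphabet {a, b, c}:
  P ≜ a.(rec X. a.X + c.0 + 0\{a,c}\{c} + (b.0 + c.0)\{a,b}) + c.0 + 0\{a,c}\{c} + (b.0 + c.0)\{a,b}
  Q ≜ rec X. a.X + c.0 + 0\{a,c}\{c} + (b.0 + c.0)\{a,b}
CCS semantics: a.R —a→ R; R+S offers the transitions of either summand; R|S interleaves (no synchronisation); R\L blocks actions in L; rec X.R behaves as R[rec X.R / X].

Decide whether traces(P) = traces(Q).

trace-equivalent

Reachable graph of P (4 states):
  p0 = a.(rec X. a.X + c.0 + 0\{a,c}\{c} + (b.0 + c.0)\{a,b}) + c.0 + 0\{a,c}\{c} + (b.0 + c.0)\{a,b} :: --a--▸ p1, --c--▸ p2, --c--▸ p3
  p1 = rec X. a.X + c.0 + 0\{a,c}\{c} + (b.0 + c.0)\{a,b} :: --a--▸ p1, --c--▸ p2, --c--▸ p3
  p2 = 0 :: stopped
  p3 = 0\{a,b} :: stopped
Reachable graph of Q (3 states):
  q0 = rec X. a.X + c.0 + 0\{a,c}\{c} + (b.0 + c.0)\{a,b} :: --a--▸ q0, --c--▸ q1, --c--▸ q2
  q1 = 0 :: stopped
  q2 = 0\{a,b} :: stopped
Bisimilarity quotient blocks:
  B0 = {p0, p1, q0}
  B1 = {p2, p3, q1, q2}
p0 ∈ B0, q0 ∈ B0 → same block
Bisimilar ⇒ trace-equivalent.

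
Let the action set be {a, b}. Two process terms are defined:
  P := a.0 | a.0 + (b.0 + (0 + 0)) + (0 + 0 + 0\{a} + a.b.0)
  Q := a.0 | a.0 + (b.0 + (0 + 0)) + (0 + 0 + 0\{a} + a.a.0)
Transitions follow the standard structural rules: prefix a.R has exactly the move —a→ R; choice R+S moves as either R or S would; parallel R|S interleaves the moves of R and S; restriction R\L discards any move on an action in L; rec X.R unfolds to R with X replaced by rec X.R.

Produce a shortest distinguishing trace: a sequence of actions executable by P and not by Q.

Reachable graph of P (6 states):
  m0 = a.0 | a.0 + (b.0 + (0 + 0)) + (0 + 0 + 0\{a} + a.b.0) ⊢ --a--▸ m1, --a--▸ m2, --a--▸ m3, --b--▸ m4
  m1 = 0 | a.0 ⊢ --a--▸ m5
  m2 = a.0 | 0 ⊢ --a--▸ m5
  m3 = b.0 ⊢ --b--▸ m4
  m4 = 0 ⊢ stopped
  m5 = 0 | 0 ⊢ stopped
Reachable graph of Q (6 states):
  n0 = a.0 | a.0 + (b.0 + (0 + 0)) + (0 + 0 + 0\{a} + a.a.0) ⊢ --a--▸ n1, --a--▸ n2, --a--▸ n3, --b--▸ n4
  n1 = 0 | a.0 ⊢ --a--▸ n5
  n2 = a.0 ⊢ --a--▸ n4
  n3 = a.0 | 0 ⊢ --a--▸ n5
  n4 = 0 ⊢ stopped
  n5 = 0 | 0 ⊢ stopped
Executing ab from P (initial set {m0}):
  [1] a ⇒ {m1, m2, m3}
  [2] b ⇒ {m4}
  P completes σ.
Executing ab from Q (initial set {n0}):
  [1] a ⇒ {n1, n2, n3}
  [2] b ⇒ ∅ (Q stuck)

ab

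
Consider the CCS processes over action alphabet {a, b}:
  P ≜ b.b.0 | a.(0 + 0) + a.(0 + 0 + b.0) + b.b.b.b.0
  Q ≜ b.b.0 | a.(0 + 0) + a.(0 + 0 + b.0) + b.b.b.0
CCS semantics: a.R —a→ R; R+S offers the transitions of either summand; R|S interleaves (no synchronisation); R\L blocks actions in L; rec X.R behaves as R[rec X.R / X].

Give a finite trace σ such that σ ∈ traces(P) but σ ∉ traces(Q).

P's transition system — 11 states:
  u0 = b.b.0 | a.(0 + 0) + a.(0 + 0 + b.0) + b.b.b.b.0 → ··a··> u1, ··a··> u2, ··b··> u3, ··b··> u4
  u1 = 0 + 0 + b.0 → ··b··> u5
  u2 = b.b.0 | (0 + 0) → ··b··> u6
  u3 = b.0 | a.(0 + 0) → ··a··> u6, ··b··> u7
  u4 = b.b.b.0 → ··b··> u8
  u5 = 0 → deadlocked
  u6 = b.0 | (0 + 0) → ··b··> u9
  u7 = 0 | a.(0 + 0) → ··a··> u9
  u8 = b.b.0 → ··b··> u10
  u9 = 0 | (0 + 0) → deadlocked
  u10 = b.0 → ··b··> u5
Q's transition system — 10 states:
  v0 = b.b.0 | a.(0 + 0) + a.(0 + 0 + b.0) + b.b.b.0 → ··a··> v1, ··a··> v2, ··b··> v3, ··b··> v4
  v1 = 0 + 0 + b.0 → ··b··> v5
  v2 = b.b.0 | (0 + 0) → ··b··> v6
  v3 = b.0 | a.(0 + 0) → ··a··> v6, ··b··> v7
  v4 = b.b.0 → ··b··> v8
  v5 = 0 → deadlocked
  v6 = b.0 | (0 + 0) → ··b··> v9
  v7 = 0 | a.(0 + 0) → ··a··> v9
  v8 = b.0 → ··b··> v5
  v9 = 0 | (0 + 0) → deadlocked
Run σ = ⟨bbbb⟩ on P: start {u0}
  [1] b ⇒ {u3, u4}
  [2] b ⇒ {u7, u8}
  [3] b ⇒ {u10}
  [4] b ⇒ {u5}
  ✓ P
Run σ = ⟨bbbb⟩ on Q: start {v0}
  [1] b ⇒ {v3, v4}
  [2] b ⇒ {v7, v8}
  [3] b ⇒ {v5}
  [4] b ⇒ ∅  — Q cannot continue

bbbb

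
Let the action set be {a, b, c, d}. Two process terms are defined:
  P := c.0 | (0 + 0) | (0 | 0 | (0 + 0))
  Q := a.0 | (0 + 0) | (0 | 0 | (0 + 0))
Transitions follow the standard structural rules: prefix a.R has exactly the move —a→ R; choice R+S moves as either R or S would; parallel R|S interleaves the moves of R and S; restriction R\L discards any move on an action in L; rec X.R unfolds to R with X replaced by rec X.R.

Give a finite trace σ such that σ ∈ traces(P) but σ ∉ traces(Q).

Reachable graph of P (2 states):
  u0 = c.0 | (0 + 0) | (0 | 0 | (0 + 0)) :: ··c··> u1
  u1 = 0 | (0 + 0) | (0 | 0 | (0 + 0)) :: deadlocked
Reachable graph of Q (2 states):
  v0 = a.0 | (0 + 0) | (0 | 0 | (0 + 0)) :: ··a··> v1
  v1 = 0 | (0 + 0) | (0 | 0 | (0 + 0)) :: deadlocked
Run σ = ⟨c⟩ on P: start {u0}
  step 1 (c): {u1}
  — P admits the full trace.
Run σ = ⟨c⟩ on Q: start {v0}
  step 1 (c): ∅ (Q stuck)

c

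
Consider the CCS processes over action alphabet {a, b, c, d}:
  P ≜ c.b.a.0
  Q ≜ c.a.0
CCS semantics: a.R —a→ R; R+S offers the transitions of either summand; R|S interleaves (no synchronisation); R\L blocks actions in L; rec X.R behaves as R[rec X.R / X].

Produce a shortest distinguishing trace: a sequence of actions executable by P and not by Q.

cb

LTS(P): 4 reachable states
  s0 = c.b.a.0 → =c=> s1
  s1 = b.a.0 → =b=> s2
  s2 = a.0 → =a=> s3
  s3 = 0 → (no moves)
LTS(Q): 3 reachable states
  t0 = c.a.0 → =c=> t1
  t1 = a.0 → =a=> t2
  t2 = 0 → (no moves)
Trace ⟨cb⟩ through P, begin at {s0}:
  after c @ step 1: {s1}
  after b @ step 2: {s2}
  — P admits the full trace.
Trace ⟨cb⟩ through Q, begin at {t0}:
  after c @ step 1: {t1}
  after b @ step 2: ∅ (Q stuck)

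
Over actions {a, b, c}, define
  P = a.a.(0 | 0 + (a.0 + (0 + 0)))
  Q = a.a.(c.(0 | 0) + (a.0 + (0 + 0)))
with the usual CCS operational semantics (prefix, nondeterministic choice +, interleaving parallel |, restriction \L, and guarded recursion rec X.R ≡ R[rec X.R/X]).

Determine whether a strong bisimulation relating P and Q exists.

NO

LTS(P): 4 reachable states
  u0 = a.a.(0 | 0 + (a.0 + (0 + 0))) | ··a··> u1
  u1 = a.(0 | 0 + (a.0 + (0 + 0))) | ··a··> u2
  u2 = 0 | 0 + (a.0 + (0 + 0)) | ··a··> u3
  u3 = 0 | stopped
LTS(Q): 5 reachable states
  v0 = a.a.(c.(0 | 0) + (a.0 + (0 + 0))) | ··a··> v1
  v1 = a.(c.(0 | 0) + (a.0 + (0 + 0))) | ··a··> v2
  v2 = c.(0 | 0) + (a.0 + (0 + 0)) | ··a··> v3, ··c··> v4
  v3 = 0 | stopped
  v4 = 0 | 0 | stopped
Partition-refinement fixed point:
  B0 = {u0}
  B1 = {u1}
  B2 = {u2}
  B3 = {u3, v3, v4}
  B4 = {v0}
  B5 = {v1}
  B6 = {v2}
u0 ∈ B0, v0 ∈ B4 → different blocks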